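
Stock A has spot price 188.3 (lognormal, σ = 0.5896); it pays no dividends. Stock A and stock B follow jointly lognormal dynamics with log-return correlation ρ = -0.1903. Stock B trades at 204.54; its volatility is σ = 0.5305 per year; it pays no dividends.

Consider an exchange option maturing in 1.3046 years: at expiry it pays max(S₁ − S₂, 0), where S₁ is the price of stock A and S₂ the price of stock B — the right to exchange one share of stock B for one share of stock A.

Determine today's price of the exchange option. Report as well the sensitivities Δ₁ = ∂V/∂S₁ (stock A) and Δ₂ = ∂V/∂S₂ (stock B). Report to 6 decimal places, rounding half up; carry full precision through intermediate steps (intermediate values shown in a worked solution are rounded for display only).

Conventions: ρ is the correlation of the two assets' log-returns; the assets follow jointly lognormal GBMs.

σ_eff = √(σ₁² + σ₂² − 2ρσ₁σ₂) = √(0.5896² + 0.5305² − 2·-0.1903·0.5896·0.5305) = 0.864930
d₁ = (ln(S₁/S₂) + (q₂ − q₁ + σ_eff²/2)T) / (σ_eff√T) = (ln(188.3/204.54) + (0.0 − 0.0 + 0.374052)·1.3046) / 0.987915 = 0.410218
d₂ = d₁ − σ_eff√T = 0.410218 − 0.987915 = -0.577697
N(d₁) = 0.659177,  N(d₂) = 0.281734
V = S₁·e^{−q₁T}·N(d₁) − S₂·e^{−q₂T}·N(d₂) = 124.123049 − 57.625974 = 66.497075
Key observation: r never enters — measured in units of stock B, the claim is a call on S₁/S₂ struck at 1, so only the dividend yields and σ_eff matter.
Δ₁ = e^{−q₁T}·N(d₁) = 0.659177;  Δ₂ = −e^{−q₂T}·N(d₂) = -0.281734

exchange price = 66.497075
Δ1 = 0.659177
Δ2 = -0.281734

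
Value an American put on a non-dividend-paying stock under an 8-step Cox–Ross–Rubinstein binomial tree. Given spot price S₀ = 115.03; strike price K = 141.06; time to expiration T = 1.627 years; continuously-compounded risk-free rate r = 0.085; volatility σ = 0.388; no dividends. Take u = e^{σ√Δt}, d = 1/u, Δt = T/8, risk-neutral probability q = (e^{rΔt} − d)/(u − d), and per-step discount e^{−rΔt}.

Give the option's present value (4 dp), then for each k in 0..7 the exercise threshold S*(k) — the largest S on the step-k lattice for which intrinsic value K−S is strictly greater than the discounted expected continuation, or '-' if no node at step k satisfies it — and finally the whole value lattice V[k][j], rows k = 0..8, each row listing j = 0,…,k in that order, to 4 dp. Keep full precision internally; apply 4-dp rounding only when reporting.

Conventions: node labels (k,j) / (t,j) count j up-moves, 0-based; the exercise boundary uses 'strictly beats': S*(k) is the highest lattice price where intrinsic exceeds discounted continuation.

price = 32.1720
boundary = - - 81.0640 96.5650 81.0640 96.5650 81.0640 96.5650
tree:
32.1720
44.6364 21.1092
59.9960 31.1758 12.0065
73.0087 44.4950 19.2439 5.3528
83.9325 59.9960 29.8592 9.5411 1.4473
93.1028 73.0087 44.4950 16.5962 2.9805 0.0000
100.8011 83.9325 59.9960 27.8919 6.1379 0.0000 0.0000
107.2636 93.1028 73.0087 44.4950 12.6400 0.0000 0.0000 0.0000
112.6887 100.8011 83.9325 59.9960 26.0300 0.0000 0.0000 0.0000 0.0000

Δt=0.20338, u=1.19122, d=0.83948, q=0.50594, disc=e^(-rΔt)=0.98286
k=8 terminal: V=max(K-S,0) → 112.6887 100.8011 83.9325 59.9960 26.0300 0.0000 0.0000 0.0000 0.0000
k=7: j=0 S=33.7964 intr=107.2636 cont=104.8460 V=107.2636[EX]; j=1 S=47.9572 intr=93.1028 cont=90.6853 V=93.1028[EX]; j=2 S=68.0513 intr=73.0087 cont=70.5911 V=73.0087[EX]; j=3 S=96.5650 intr=44.4950 cont=42.0775 V=44.4950[EX]; j=4 S=137.0259 intr=4.0341 cont=12.6400 V=12.6400[hold]; j=5 S=194.4400 intr=0.0000 cont=0.0000 V=0.0000[hold]; j=6 S=275.9106 intr=0.0000 cont=0.0000 V=0.0000[hold]; j=7 S=391.5177 intr=0.0000 cont=0.0000 V=0.0000[hold]  S*(7)=96.5650
k=6: j=0 S=40.2589 intr=100.8011 cont=98.3835 V=100.8011[EX]; j=1 S=57.1275 intr=83.9325 cont=81.5150 V=83.9325[EX]; j=2 S=81.0640 intr=59.9960 cont=57.5784 V=59.9960[EX]; j=3 S=115.0300 intr=26.0300 cont=27.8919 V=27.8919[hold]; j=4 S=163.2278 intr=0.0000 cont=6.1379 V=6.1379[hold]; j=5 S=231.6205 intr=0.0000 cont=0.0000 V=0.0000[hold]; j=6 S=328.6699 intr=0.0000 cont=0.0000 V=0.0000[hold]  S*(6)=81.0640
k=5: j=0 S=47.9572 intr=93.1028 cont=90.6853 V=93.1028[EX]; j=1 S=68.0513 intr=73.0087 cont=70.5911 V=73.0087[EX]; j=2 S=96.5650 intr=44.4950 cont=43.0034 V=44.4950[EX]; j=3 S=137.0259 intr=4.0341 cont=16.5962 V=16.5962[hold]; j=4 S=194.4400 intr=0.0000 cont=2.9805 V=2.9805[hold]; j=5 S=275.9106 intr=0.0000 cont=0.0000 V=0.0000[hold]  S*(5)=96.5650
k=4: j=0 S=57.1275 intr=83.9325 cont=81.5150 V=83.9325[EX]; j=1 S=81.0640 intr=59.9960 cont=57.5784 V=59.9960[EX]; j=2 S=115.0300 intr=26.0300 cont=29.8592 V=29.8592[hold]; j=3 S=163.2278 intr=0.0000 cont=9.5411 V=9.5411[hold]; j=4 S=231.6205 intr=0.0000 cont=1.4473 V=1.4473[hold]  S*(4)=81.0640
k=3: j=0 S=68.0513 intr=73.0087 cont=70.5911 V=73.0087[EX]; j=1 S=96.5650 intr=44.4950 cont=43.9817 V=44.4950[EX]; j=2 S=137.0259 intr=4.0341 cont=19.2439 V=19.2439[hold]; j=3 S=194.4400 intr=0.0000 cont=5.3528 V=5.3528[hold]  S*(3)=96.5650
k=2: j=0 S=81.0640 intr=59.9960 cont=57.5784 V=59.9960[EX]; j=1 S=115.0300 intr=26.0300 cont=31.1758 V=31.1758[hold]; j=2 S=163.2278 intr=0.0000 cont=12.0065 V=12.0065[hold]  S*(2)=81.0640
k=1: j=0 S=96.5650 intr=44.4950 cont=44.6364 V=44.6364[hold]; j=1 S=137.0259 intr=4.0341 cont=21.1092 V=21.1092[hold]  S*(1)=-
k=0: j=0 S=115.0300 intr=26.0300 cont=32.1720 V=32.1720[hold]  S*(0)=-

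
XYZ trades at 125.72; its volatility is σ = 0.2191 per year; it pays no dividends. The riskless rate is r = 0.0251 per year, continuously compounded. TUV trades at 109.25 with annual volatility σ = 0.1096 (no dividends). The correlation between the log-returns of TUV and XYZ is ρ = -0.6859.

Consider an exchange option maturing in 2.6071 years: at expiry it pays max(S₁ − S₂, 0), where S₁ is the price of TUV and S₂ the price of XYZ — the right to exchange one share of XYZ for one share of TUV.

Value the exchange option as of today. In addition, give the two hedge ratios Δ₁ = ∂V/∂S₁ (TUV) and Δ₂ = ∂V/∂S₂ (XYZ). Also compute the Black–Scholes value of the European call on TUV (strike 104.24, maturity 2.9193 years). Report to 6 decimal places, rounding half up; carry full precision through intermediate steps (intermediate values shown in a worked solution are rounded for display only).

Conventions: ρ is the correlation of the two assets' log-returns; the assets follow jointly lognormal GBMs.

σ_eff = √(σ₁² + σ₂² − 2ρσ₁σ₂) = √(0.1096² + 0.2191² − 2·-0.6859·0.1096·0.2191) = 0.304891
d₁ = (ln(S₁/S₂) + (q₂ − q₁ + σ_eff²/2)T) / (σ_eff√T) = (ln(109.25/125.72) + (0.0 − 0.0 + 0.046479)·2.6071) / 0.492293 = -0.039087
d₂ = d₁ − σ_eff√T = -0.039087 − 0.492293 = -0.531380
N(d₁) = 0.484410,  N(d₂) = 0.297578
V = S₁·e^{−q₁T}·N(d₁) − S₂·e^{−q₂T}·N(d₂) = 52.921841 − 37.411479 = 15.510362
Δ₁ = e^{−q₁T}·N(d₁) = 0.484410;  Δ₂ = −e^{−q₂T}·N(d₂) = -0.297578
[vanilla: TUV call K=104.24]
σ√T = 0.1096·√2.9193 = 0.187262
d₁ = (ln(S/K) + (r+σ²/2)T) / (σ√T) = (ln(109.25/104.24) + (0.0251+0.1096²/2)·2.9193) / 0.187262 = (0.046943 + 0.090808) / 0.187262 = 0.735605
d₂ = d₁ − σ√T = 0.735605 − 0.187262 = 0.548343
e^{−rT} = 0.929346
N(d₁) = 0.769014,  N(d₂) = 0.708272
price = S·N(d₁) − K·e^{−rT}·N(d₂) = 84.014816 − 68.613816 = 15.401000

exchange price = 15.510362
Δ1 = 0.484410
Δ2 = -0.297578
price(TUV call K=104.24) = 15.401000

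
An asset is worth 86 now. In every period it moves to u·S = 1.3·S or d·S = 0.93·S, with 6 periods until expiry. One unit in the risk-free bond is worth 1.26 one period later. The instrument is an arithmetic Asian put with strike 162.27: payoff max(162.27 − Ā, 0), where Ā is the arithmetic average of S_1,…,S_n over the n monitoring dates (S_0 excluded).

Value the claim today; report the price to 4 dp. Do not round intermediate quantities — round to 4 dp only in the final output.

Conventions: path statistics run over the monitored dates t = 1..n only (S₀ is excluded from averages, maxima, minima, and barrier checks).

No-arbitrage gives p* = (R−d)/(u−d) = 0.8919: enumerate every path, weight its payoff by its p*-probability, and discount by R^6.
Enumerate all 2^6 = 64 price paths (U = up ×1.3, D = down ×0.93); each path with k up-moves has probability p*^k·(1−p*)^(6−k).
DDDDDD: Ā=67.2232, payoff=95.0468, prob=0.000002
UDDDDD: Ā=93.9679, payoff=68.3021, prob=0.000013
DUDDDD: Ā=88.6645, payoff=73.6055, prob=0.000013
UUDDDD: Ā=123.9396, payoff=38.3304, prob=0.000109
DDUDDD: Ā=83.7324, payoff=78.5376, prob=0.000013
UDUDDD: Ā=117.0453, payoff=45.2247, prob=0.000109
DUUDDD: Ā=111.7420, payoff=50.5280, prob=0.000109
UUUDDD: Ā=156.1985, payoff=6.0715, prob=0.000896
DDDUDD: Ā=79.1456, payoff=83.1244, prob=0.000013
UDDUDD: Ā=110.6336, payoff=51.6364, prob=0.000109
DUDUDD: Ā=105.3303, payoff=56.9397, prob=0.000109
UUDUDD: Ā=147.2358, payoff=15.0342, prob=0.000896
DDUUDD: Ā=100.3982, payoff=61.8718, prob=0.000109
UDUUDD: Ā=140.3415, payoff=21.9285, prob=0.000896
DUUUDD: Ā=135.0382, payoff=27.2318, prob=0.000896
UUUUDD: Ā=188.7630, payoff=0.0000, prob=0.007395
DDDDUD: Ā=74.8798, payoff=87.3902, prob=0.000013
UDDDUD: Ā=104.6707, payoff=57.5993, prob=0.000109
DUDDUD: Ā=99.3673, payoff=62.9027, prob=0.000109
UUDDUD: Ā=138.9006, payoff=23.3694, prob=0.000896
DDUDUD: Ā=94.4352, payoff=67.8348, prob=0.000109
UDUDUD: Ā=132.0063, payoff=30.2637, prob=0.000896
DUUDUD: Ā=126.7029, payoff=35.5671, prob=0.000896
UUUDUD: Ā=177.1116, payoff=0.0000, prob=0.007395
DDDUUD: Ā=89.8484, payoff=72.4216, prob=0.000109
UDDUUD: Ā=125.5945, payoff=36.6755, prob=0.000896
DUDUUD: Ā=120.2912, payoff=41.9788, prob=0.000896
UUDUUD: Ā=168.1490, payoff=0.0000, prob=0.007395
DDUUUD: Ā=115.3591, payoff=46.9109, prob=0.000896
UDUUUD: Ā=161.2546, payoff=1.0154, prob=0.007395
DUUUUD: Ā=155.9513, payoff=6.3187, prob=0.007395
UUUUUD: Ā=217.9965, payoff=0.0000, prob=0.061013
DDDDDU: Ā=70.9126, payoff=91.3574, prob=0.000013
UDDDDU: Ā=99.1252, payoff=63.1448, prob=0.000109
DUDDDU: Ā=93.8218, payoff=68.4482, prob=0.000109
UUDDDU: Ā=131.1488, payoff=31.1212, prob=0.000896
DDUDDU: Ā=88.8897, payoff=73.3803, prob=0.000109
UDUDDU: Ā=124.2545, payoff=38.0155, prob=0.000896
DUUDDU: Ā=118.9511, payoff=43.3189, prob=0.000896
UUUDDU: Ā=166.2758, payoff=0.0000, prob=0.007395
DDDUDU: Ā=84.3029, payoff=77.9671, prob=0.000109
UDDUDU: Ā=117.8427, payoff=44.4273, prob=0.000896
DUDUDU: Ā=112.5394, payoff=49.7306, prob=0.000896
UUDUDU: Ā=157.3132, payoff=4.9568, prob=0.007395
DDUUDU: Ā=107.6073, payoff=54.6627, prob=0.000896
UDUUDU: Ā=150.4188, payoff=11.8512, prob=0.007395
DUUUDU: Ā=145.1155, payoff=17.1545, prob=0.007395
UUUUDU: Ā=202.8496, payoff=0.0000, prob=0.061013
DDDDUU: Ā=80.0371, payoff=82.2329, prob=0.000109
UDDDUU: Ā=111.8798, payoff=50.3902, prob=0.000896
DUDDUU: Ā=106.5765, payoff=55.6935, prob=0.000896
UUDDUU: Ā=148.9779, payoff=13.2921, prob=0.007395
DDUDUU: Ā=101.6444, payoff=60.6256, prob=0.000896
UDUDUU: Ā=142.0836, payoff=20.1864, prob=0.007395
DUUDUU: Ā=136.7802, payoff=25.4898, prob=0.007395
UUUDUU: Ā=191.1982, payoff=0.0000, prob=0.061013
DDDUUU: Ā=97.0575, payoff=65.2125, prob=0.000896
UDDUUU: Ā=135.6718, payoff=26.5982, prob=0.007395
DUDUUU: Ā=130.3685, payoff=31.9015, prob=0.007395
UUDUUU: Ā=182.2355, payoff=0.0000, prob=0.061013
DDUUUU: Ā=125.4364, payoff=36.8336, prob=0.007395
UDUUUU: Ā=175.3412, payoff=0.0000, prob=0.061013
DUUUUU: Ā=170.0379, payoff=0.0000, prob=0.061013
UUUUUU: Ā=237.6874, payoff=0.0000, prob=0.503354
Price = Σ prob·payoff / R^6 = 2.251764 / 4.001504 = 0.5627

price = 0.5627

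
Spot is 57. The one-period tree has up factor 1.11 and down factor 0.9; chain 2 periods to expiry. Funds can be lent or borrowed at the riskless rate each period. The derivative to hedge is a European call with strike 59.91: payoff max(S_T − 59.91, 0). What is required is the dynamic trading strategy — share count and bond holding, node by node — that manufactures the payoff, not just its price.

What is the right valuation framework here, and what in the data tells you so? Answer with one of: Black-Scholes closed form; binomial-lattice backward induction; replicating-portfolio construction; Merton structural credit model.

Key observation: a price alone would not answer the question — the per-node share/bond construction on the spot-57, 1.11/0.9 tree is required, and only the replicating-portfolio method yields it.

framework: replicating-portfolio construction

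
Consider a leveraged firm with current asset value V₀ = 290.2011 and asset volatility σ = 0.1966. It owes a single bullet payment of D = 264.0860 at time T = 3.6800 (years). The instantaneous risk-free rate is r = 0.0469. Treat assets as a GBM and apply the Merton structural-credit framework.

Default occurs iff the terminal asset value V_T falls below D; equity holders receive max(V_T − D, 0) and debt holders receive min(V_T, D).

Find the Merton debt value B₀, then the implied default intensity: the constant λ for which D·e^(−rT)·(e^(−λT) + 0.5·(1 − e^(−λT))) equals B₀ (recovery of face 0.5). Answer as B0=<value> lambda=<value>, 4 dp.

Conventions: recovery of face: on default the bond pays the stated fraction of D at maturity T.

B0=208.8512 lambda=0.0348

With assets at 290.2011 and a single debt payment of 264.0860 at 3.6800 years:
d₁ = [ln(V₀/D) + (r + σ²/2)T] / (σ√T)
   = [ln(290.2011/264.0860) + (0.0469 + 0.5·0.1966²)·3.6800] / (0.1966·√3.6800)
   = [0.094299 + 0.243711] / 0.377144 = 0.896236
d₂ = d₁ − σ√T = 0.896236 − 0.377144 = 0.519092
N(d₁) = 0.814937,  N(d₂) = 0.698152,  e^(−rT) = 0.841481
E₀ = V₀·N(d₁) − D·e^(−rT)·N(d₂)
   = 290.2011·0.814937 − 264.0860·0.841481·0.698152 = 81.349935
B₀ = V₀ − E₀ = 290.2011 − 81.349935 = 208.851165
e^(−λT) = (B₀·e^(rT)/D − 0.5)/(1 − 0.5) = (208.8512·1.188381/264.0860 − 0.5)/0.5 = 0.87965154
λ = −ln(0.87965154)/3.6800 = 0.034845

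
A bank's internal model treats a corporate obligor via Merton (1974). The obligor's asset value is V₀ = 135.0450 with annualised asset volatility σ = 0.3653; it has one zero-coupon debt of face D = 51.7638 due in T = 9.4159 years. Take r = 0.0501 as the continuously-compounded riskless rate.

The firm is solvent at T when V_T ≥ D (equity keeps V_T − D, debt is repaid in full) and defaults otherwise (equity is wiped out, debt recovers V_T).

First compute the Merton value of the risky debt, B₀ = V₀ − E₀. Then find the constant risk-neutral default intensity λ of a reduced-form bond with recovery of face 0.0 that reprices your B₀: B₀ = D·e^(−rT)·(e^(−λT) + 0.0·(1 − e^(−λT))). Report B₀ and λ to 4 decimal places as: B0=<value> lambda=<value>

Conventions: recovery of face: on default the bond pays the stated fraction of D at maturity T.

B0=29.1136 lambda=0.0110

With assets at 135.0450 and a single debt payment of 51.7638 at 9.4159 years:
d₁ = [ln(V₀/D) + (r + σ²/2)T] / (σ√T)
   = [ln(135.0450/51.7638) + (0.0501 + 0.5·0.3653²)·9.4159] / (0.3653·√9.4159)
   = [0.958917 + 1.099985] / 1.120935 = 1.836771
d₂ = d₁ − σ√T = 1.836771 − 1.120935 = 0.715836
N(d₁) = 0.966878,  N(d₂) = 0.762954,  e^(−rT) = 0.623918
E₀ = V₀·N(d₁) − D·e^(−rT)·N(d₂)
   = 135.0450·0.966878 − 51.7638·0.623918·0.762954 = 105.931438
B₀ = V₀ − E₀ = 135.0450 − 105.931438 = 29.113562
e^(−λT) = (B₀·e^(rT)/D − 0)/(1 − 0) = (29.1136·1.602775/51.7638 − 0)/1 = 0.90145148
λ = −ln(0.90145148)/9.4159 = 0.011018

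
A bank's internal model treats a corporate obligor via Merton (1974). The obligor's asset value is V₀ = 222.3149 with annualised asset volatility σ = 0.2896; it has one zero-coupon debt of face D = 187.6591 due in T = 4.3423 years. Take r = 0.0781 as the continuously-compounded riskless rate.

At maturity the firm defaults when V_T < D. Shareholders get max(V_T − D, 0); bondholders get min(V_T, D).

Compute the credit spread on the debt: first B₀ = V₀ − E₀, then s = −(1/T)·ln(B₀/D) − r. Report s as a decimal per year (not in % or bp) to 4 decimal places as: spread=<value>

spread=0.0203

Apply the equity-as-call identities (strike 187.6591, horizon 4.3423 years):
d₁ = [ln(V₀/D) + (r + σ²/2)T] / (σ√T)
   = [ln(222.3149/187.6591) + (0.0781 + 0.5·0.2896²)·4.3423] / (0.2896·√4.3423)
   = [0.169468 + 0.521224] / 0.603474 = 1.144526
d₂ = d₁ − σ√T = 1.144526 − 0.603474 = 0.541053
N(d₁) = 0.873797,  N(d₂) = 0.705764,  e^(−rT) = 0.712387
E₀ = V₀·N(d₁) − D·e^(−rT)·N(d₂)
   = 222.3149·0.873797 − 187.6591·0.712387·0.705764 = 99.907388
B₀ = V₀ − E₀ = 222.3149 − 99.907388 = 122.407512
spread = −(1/T)·ln(B₀/D) − r = −(1/4.3423)·ln(122.407512/187.6591) − 0.0781 = 0.02029746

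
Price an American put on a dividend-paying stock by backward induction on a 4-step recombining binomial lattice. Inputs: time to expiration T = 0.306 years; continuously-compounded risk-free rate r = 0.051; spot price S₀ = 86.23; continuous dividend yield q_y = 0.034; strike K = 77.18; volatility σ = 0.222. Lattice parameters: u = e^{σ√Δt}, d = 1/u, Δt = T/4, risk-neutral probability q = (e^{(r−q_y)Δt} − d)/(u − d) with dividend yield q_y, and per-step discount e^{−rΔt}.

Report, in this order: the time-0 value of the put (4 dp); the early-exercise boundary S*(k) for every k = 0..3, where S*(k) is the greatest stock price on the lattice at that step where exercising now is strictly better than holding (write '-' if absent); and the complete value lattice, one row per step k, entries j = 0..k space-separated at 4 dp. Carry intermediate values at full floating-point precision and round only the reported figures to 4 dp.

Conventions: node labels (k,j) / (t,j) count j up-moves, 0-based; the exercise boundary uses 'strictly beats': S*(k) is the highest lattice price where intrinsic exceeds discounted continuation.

price = 0.8657
boundary = - - - 71.7230
tree:
0.8657
1.6077 0.1163
2.9707 0.2313 0.0000
5.4570 0.4601 0.0000 0.0000
9.7285 0.9150 0.0000 0.0000 0.0000

Δt=0.07650, u=1.06333, d=0.94044, q=0.49524, disc=e^(-rΔt)=0.99611
k=4 terminal: V=max(K-S,0) → 9.7285 0.9150 0.0000 0.0000 0.0000
k=3: j=0 S=71.7230 intr=5.4570 cont=5.3428 V=5.4570[EX]; j=1 S=81.0946 intr=0.0000 cont=0.4601 V=0.4601[hold]; j=2 S=91.6906 intr=0.0000 cont=0.0000 V=0.0000[hold]; j=3 S=103.6712 intr=0.0000 cont=0.0000 V=0.0000[hold]  S*(3)=71.7230
k=2: j=0 S=76.2650 intr=0.9150 cont=2.9707 V=2.9707[hold]; j=1 S=86.2300 intr=0.0000 cont=0.2313 V=0.2313[hold]; j=2 S=97.4971 intr=0.0000 cont=0.0000 V=0.0000[hold]  S*(2)=-
k=1: j=0 S=81.0946 intr=0.0000 cont=1.6077 V=1.6077[hold]; j=1 S=91.6906 intr=0.0000 cont=0.1163 V=0.1163[hold]  S*(1)=-
k=0: j=0 S=86.2300 intr=0.0000 cont=0.8657 V=0.8657[hold]  S*(0)=-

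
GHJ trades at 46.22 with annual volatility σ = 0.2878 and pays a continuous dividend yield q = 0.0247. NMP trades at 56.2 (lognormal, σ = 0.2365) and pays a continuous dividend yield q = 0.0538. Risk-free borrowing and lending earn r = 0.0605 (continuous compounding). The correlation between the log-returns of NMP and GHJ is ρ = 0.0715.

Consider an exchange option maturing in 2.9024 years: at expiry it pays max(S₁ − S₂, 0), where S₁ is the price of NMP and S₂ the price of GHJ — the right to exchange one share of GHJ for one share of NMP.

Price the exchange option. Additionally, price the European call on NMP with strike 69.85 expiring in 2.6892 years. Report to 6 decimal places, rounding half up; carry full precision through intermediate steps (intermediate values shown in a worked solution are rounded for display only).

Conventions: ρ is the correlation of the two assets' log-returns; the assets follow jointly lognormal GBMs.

exchange price = 13.649358
price(NMP call K=69.85) = 3.992439

σ_eff = √(σ₁² + σ₂² − 2ρσ₁σ₂) = √(0.2365² + 0.2878² − 2·0.0715·0.2365·0.2878) = 0.359204
d₁ = (ln(S₁/S₂) + (q₂ − q₁ + σ_eff²/2)T) / (σ_eff√T) = (ln(56.2/46.22) + (0.0247 − 0.0538 + 0.064514)·2.9024) / 0.611956 = 0.487436
d₂ = d₁ − σ_eff√T = 0.487436 − 0.611956 = -0.124520
N(d₁) = 0.687025,  N(d₂) = 0.450452
V = S₁·e^{−q₁T}·N(d₁) − S₂·e^{−q₂T}·N(d₂) = 33.028919 − 19.379561 = 13.649358
[vanilla: NMP call K=69.85]
σ√T = 0.2365·√2.6892 = 0.387831
d₁ = (ln(S/K) + (r−q+σ²/2)T) / (σ√T) = (ln(56.2/69.85) + (0.0605−0.0538+0.2365²/2)·2.6892) / 0.387831 = (-0.217433 + 0.093224) / 0.387831 = -0.320266
d₂ = d₁ − σ√T = -0.320266 − 0.387831 = -0.708097
e^{−rT} = 0.849849
e^{−qT} = 0.865300
N(d₁) = 0.374383,  N(d₂) = 0.239442
price = S·e^{−qT}·N(d₁) − K·e^{−rT}·N(d₂) = 18.206208 − 14.213770 = 3.992439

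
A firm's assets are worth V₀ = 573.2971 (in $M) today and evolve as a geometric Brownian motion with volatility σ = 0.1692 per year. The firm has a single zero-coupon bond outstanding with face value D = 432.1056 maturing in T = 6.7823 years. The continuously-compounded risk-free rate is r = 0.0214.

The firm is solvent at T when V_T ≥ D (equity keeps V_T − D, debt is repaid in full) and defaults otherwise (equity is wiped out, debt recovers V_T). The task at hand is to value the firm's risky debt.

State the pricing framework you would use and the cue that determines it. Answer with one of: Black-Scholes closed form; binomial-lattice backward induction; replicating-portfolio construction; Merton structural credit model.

Key observation: assets follow a GBM and default happens iff V_T < 432.1056; valuing claims on that split (equity as a call, risky debt as the residual) is the structural model's definition.

framework: Merton structural credit model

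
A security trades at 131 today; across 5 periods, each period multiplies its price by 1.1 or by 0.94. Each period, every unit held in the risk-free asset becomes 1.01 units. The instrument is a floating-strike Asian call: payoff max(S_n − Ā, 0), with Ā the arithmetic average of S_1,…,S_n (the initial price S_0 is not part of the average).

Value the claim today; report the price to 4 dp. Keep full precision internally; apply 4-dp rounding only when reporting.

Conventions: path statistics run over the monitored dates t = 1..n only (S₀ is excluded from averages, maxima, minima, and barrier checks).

No-arbitrage gives p* = (R−d)/(u−d) = 0.4375: enumerate every path, weight its payoff by its p*-probability, and discount by R^5.
Enumerate all 2^5 = 32 price paths (U = up ×1.1, D = down ×0.94); each path with k up-moves has probability p*^k·(1−p*)^(5−k).
DDDDD: Ā=109.2235, payoff=0.0000, prob=0.056314
UDDDD: Ā=127.8148, payoff=0.0000, prob=0.043799
DUDDD: Ā=123.6228, payoff=0.0000, prob=0.043799
UUDDD: Ā=144.6649, payoff=0.0000, prob=0.034066
DDUDD: Ā=119.6823, payoff=0.0000, prob=0.043799
UDUDD: Ā=140.0537, payoff=0.0000, prob=0.034066
DUUDD: Ā=135.8617, payoff=0.0000, prob=0.034066
UUUDD: Ā=158.9871, payoff=0.0000, prob=0.026496
DDDUD: Ā=115.9782, payoff=0.0000, prob=0.043799
UDDUD: Ā=135.7192, payoff=0.0000, prob=0.034066
DUDUD: Ā=131.5272, payoff=0.1287, prob=0.034066
UUDUD: Ā=153.9148, payoff=0.1506, prob=0.026496
DDUUD: Ā=127.5867, payoff=4.0691, prob=0.034066
UDUUD: Ā=149.3036, payoff=4.7618, prob=0.026496
DUUUD: Ā=145.1116, payoff=8.9538, prob=0.026496
UUUUD: Ā=169.8115, payoff=10.4778, prob=0.020608
DDDDU: Ā=112.4964, payoff=0.0095, prob=0.043799
UDDDU: Ā=131.6448, payoff=0.0111, prob=0.034066
DUDDU: Ā=127.4528, payoff=4.2031, prob=0.034066
UUDDU: Ā=149.1468, payoff=4.9185, prob=0.026496
DDUDU: Ā=123.5123, payoff=8.1436, prob=0.034066
UDUDU: Ā=144.5356, payoff=9.5297, prob=0.026496
DUUDU: Ā=140.3436, payoff=13.7217, prob=0.026496
UUUDU: Ā=164.2319, payoff=16.0574, prob=0.020608
DDDUU: Ā=119.8082, payoff=11.8476, prob=0.034066
UDDUU: Ā=140.2011, payoff=13.8643, prob=0.026496
DUDUU: Ā=136.0091, payoff=18.0563, prob=0.026496
UUDUU: Ā=159.1596, payoff=21.1297, prob=0.020608
DDUUU: Ā=132.0686, payoff=21.9967, prob=0.026496
UDUUU: Ā=154.5484, payoff=25.7409, prob=0.020608
DUUUU: Ā=150.3564, payoff=29.9329, prob=0.020608
UUUUU: Ā=175.9490, payoff=35.0278, prob=0.016028
Price = Σ prob·payoff / R^5 = 6.201417 / 1.051010 = 5.9004

price = 5.9004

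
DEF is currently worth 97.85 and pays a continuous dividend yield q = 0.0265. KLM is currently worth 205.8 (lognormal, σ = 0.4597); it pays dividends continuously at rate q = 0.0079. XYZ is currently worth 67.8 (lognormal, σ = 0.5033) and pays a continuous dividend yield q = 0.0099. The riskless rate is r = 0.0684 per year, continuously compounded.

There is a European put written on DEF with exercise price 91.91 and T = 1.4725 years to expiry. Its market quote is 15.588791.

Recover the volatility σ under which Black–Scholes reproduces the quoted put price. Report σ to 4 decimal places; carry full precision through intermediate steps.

At σ = 0.4885 the Black–Scholes value reproduces the quote:
σ√T = 0.4885·√1.4725 = 0.592778
d₁ = (ln(S/K) + (r−q+σ²/2)T) / (σ√T) = (ln(97.85/91.91) + (0.0684−0.0265+0.4885²/2)·1.4725) / 0.592778 = (0.062626 + 0.237391) / 0.592778 = 0.506119
d₂ = d₁ − σ√T = 0.506119 − 0.592778 = -0.086659
e^{−rT} = 0.904187
e^{−qT} = 0.961730
N(−d₁) = 0.306386,  N(−d₂) = 0.534529
V = K·e^{−rT}·N(−d₂) − S·e^{−qT}·N(−d₁) = 44.421376 − 28.832585 = 15.588791 (the observed quote) — the price is monotone increasing in volatility, hence this σ is the only solution

sigma = 0.4885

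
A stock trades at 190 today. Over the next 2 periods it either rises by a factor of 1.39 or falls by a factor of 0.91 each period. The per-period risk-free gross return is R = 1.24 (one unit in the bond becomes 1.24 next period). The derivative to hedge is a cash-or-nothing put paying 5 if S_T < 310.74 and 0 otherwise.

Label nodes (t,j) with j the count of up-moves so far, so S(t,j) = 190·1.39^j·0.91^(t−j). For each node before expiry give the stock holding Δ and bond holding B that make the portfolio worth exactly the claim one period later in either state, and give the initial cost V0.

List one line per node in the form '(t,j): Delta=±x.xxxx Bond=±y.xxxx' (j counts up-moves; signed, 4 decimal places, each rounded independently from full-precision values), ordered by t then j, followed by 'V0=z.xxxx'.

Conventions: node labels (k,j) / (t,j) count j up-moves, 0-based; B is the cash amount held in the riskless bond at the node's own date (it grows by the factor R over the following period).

(0,0): Delta=-0.0304 Bond=7.4902
(1,0): Delta=0.0000 Bond=4.0323
(1,1): Delta=-0.0394 Bond=11.6767
V0=1.7148

The replicating-portfolio and risk-neutral prices coincide; use p* = (1.24−0.91)/(1.39−0.91) = 0.6875 for the latter.
Terminal payoffs: V(2,0)=5.0000, V(2,1)=5.0000, V(2,2)=0.0000
Node (1,0) S=172.9000: V=(p*·5.0000+(1−p*)·5.0000)/1.24=4.0323; Δ=(5.0000−5.0000)/(240.3310−157.3390)=0.0000; B=V−Δ·S=4.0323
Node (1,1) S=264.1000: V=(p*·0.0000+(1−p*)·5.0000)/1.24=1.2601; Δ=(0.0000−5.0000)/(367.0990−240.3310)=-0.0394; B=V−Δ·S=11.6767
Node (0,0) S=190.0000: V=(p*·1.2601+(1−p*)·4.0323)/1.24=1.7148; Δ=(1.2601−4.0323)/(264.1000−172.9000)=-0.0304; B=V−Δ·S=7.4902
Check: Δ(0,0)·S0 + B(0,0) = 1.7148 = V0.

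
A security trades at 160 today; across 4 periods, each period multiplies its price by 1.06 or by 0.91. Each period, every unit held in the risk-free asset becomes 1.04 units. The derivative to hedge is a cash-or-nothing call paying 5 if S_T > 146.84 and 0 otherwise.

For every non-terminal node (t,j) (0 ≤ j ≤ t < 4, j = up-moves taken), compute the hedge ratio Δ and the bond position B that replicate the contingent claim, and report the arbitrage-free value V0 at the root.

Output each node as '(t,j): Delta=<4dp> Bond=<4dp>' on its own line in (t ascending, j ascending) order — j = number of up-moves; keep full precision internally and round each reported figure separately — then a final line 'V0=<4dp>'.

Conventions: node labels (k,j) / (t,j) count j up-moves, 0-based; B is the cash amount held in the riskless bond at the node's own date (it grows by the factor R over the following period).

(0,0): Delta=0.0086 Bond=2.8678
(1,0): Delta=0.0489 Bond=-2.8935
(1,1): Delta=0.0032 Bond=3.8866
(2,0): Delta=0.2096 Bond=-24.3056
(2,1): Delta=0.0277 Bond=0.2671
(2,2): Delta=0.0000 Bond=4.6228
(3,0): Delta=0.0000 Bond=0.0000
(3,1): Delta=0.2373 Bond=-29.1667
(3,2): Delta=0.0000 Bond=4.8077
(3,3): Delta=0.0000 Bond=4.8077
V0=4.2375

Risk-neutral probability p* = (R−d)/(u−d) = (1.04−0.91)/(1.06−0.91) = 0.8667.
At maturity the claim pays: V(4,0)=0.0000, V(4,1)=0.0000, V(4,2)=5.0000, V(4,3)=5.0000, V(4,4)=5.0000
Node (3,0) S=120.5714: V=(p*·0.0000+(1−p*)·0.0000)/1.04=0.0000; Δ=(0.0000−0.0000)/(127.8056−109.7199)=0.0000; B=V−Δ·S=0.0000
Node (3,1) S=140.4458: V=(p*·5.0000+(1−p*)·0.0000)/1.04=4.1667; Δ=(5.0000−0.0000)/(148.8725−127.8056)=0.2373; B=V−Δ·S=-29.1667
Node (3,2) S=163.5962: V=(p*·5.0000+(1−p*)·5.0000)/1.04=4.8077; Δ=(5.0000−5.0000)/(173.4119−148.8725)=0.0000; B=V−Δ·S=4.8077
Node (3,3) S=190.5626: V=(p*·5.0000+(1−p*)·5.0000)/1.04=4.8077; Δ=(5.0000−5.0000)/(201.9963−173.4119)=0.0000; B=V−Δ·S=4.8077
Node (2,0) S=132.4960: V=(p*·4.1667+(1−p*)·0.0000)/1.04=3.4722; Δ=(4.1667−0.0000)/(140.4458−120.5714)=0.2096; B=V−Δ·S=-24.3056
Node (2,1) S=154.3360: V=(p*·4.8077+(1−p*)·4.1667)/1.04=4.5406; Δ=(4.8077−4.1667)/(163.5962−140.4458)=0.0277; B=V−Δ·S=0.2671
Node (2,2) S=179.7760: V=(p*·4.8077+(1−p*)·4.8077)/1.04=4.6228; Δ=(4.8077−4.8077)/(190.5626−163.5962)=0.0000; B=V−Δ·S=4.6228
Node (1,0) S=145.6000: V=(p*·4.5406+(1−p*)·3.4722)/1.04=4.2290; Δ=(4.5406−3.4722)/(154.3360−132.4960)=0.0489; B=V−Δ·S=-2.8935
Node (1,1) S=169.6000: V=(p*·4.6228+(1−p*)·4.5406)/1.04=4.4344; Δ=(4.6228−4.5406)/(179.7760−154.3360)=0.0032; B=V−Δ·S=3.8866
Node (0,0) S=160.0000: V=(p*·4.4344+(1−p*)·4.2290)/1.04=4.2375; Δ=(4.4344−4.2290)/(169.6000−145.6000)=0.0086; B=V−Δ·S=2.8678
Verification: the root portfolio costs Δ(0,0)·S0 + B(0,0) = 4.2375, matching V0.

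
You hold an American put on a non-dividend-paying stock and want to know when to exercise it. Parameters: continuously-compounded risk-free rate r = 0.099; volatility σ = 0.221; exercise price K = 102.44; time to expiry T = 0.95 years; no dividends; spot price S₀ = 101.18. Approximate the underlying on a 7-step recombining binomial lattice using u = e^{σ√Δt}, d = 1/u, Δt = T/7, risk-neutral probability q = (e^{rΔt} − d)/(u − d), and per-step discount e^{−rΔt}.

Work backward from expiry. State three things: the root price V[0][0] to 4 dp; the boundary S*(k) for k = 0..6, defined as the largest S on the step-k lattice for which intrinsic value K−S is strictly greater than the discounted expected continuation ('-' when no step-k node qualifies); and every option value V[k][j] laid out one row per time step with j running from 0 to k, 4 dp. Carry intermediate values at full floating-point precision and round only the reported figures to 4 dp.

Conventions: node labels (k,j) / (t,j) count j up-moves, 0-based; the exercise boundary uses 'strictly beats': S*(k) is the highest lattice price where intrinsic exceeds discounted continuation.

price = 6.1760
boundary = - - 85.9762 79.2538 85.9762 79.2538 85.9762
tree:
6.1760
10.2522 3.1558
16.4638 5.6702 1.2771
23.1862 9.8591 2.5503 0.3180
29.3830 16.4638 4.9619 0.7370 0.0000
35.0952 23.1862 9.3015 1.7078 0.0000 0.0000
40.3608 29.3830 16.4638 3.9576 0.0000 0.0000 0.0000
45.2147 35.0952 23.1862 9.1712 0.0000 0.0000 0.0000 0.0000

Δt=0.13571, u=1.08482, d=0.92181, q=0.56264, disc=e^(-rΔt)=0.98665
k=7 terminal: V=max(K-S,0) → 45.2147 35.0952 23.1862 9.1712 0.0000 0.0000 0.0000 0.0000
k=6: j=0 S=62.0792 intr=40.3608 cont=38.9937 V=40.3608[EX]; j=1 S=73.0570 intr=29.3830 cont=28.0158 V=29.3830[EX]; j=2 S=85.9762 intr=16.4638 cont=15.0966 V=16.4638[EX]; j=3 S=101.1800 intr=1.2600 cont=3.9576 V=3.9576[hold]; j=4 S=119.0724 intr=0.0000 cont=0.0000 V=0.0000[hold]; j=5 S=140.1287 intr=0.0000 cont=0.0000 V=0.0000[hold]; j=6 S=164.9087 intr=0.0000 cont=0.0000 V=0.0000[hold]  S*(6)=85.9762
k=5: j=0 S=67.3448 intr=35.0952 cont=33.7281 V=35.0952[EX]; j=1 S=79.2538 intr=23.1862 cont=21.8190 V=23.1862[EX]; j=2 S=93.2688 intr=9.1712 cont=9.3015 V=9.3015[hold]; j=3 S=109.7622 intr=0.0000 cont=1.7078 V=1.7078[hold]; j=4 S=129.1722 intr=0.0000 cont=0.0000 V=0.0000[hold]; j=5 S=152.0146 intr=0.0000 cont=0.0000 V=0.0000[hold]  S*(5)=79.2538
k=4: j=0 S=73.0570 intr=29.3830 cont=28.0158 V=29.3830[EX]; j=1 S=85.9762 intr=16.4638 cont=15.1690 V=16.4638[EX]; j=2 S=101.1800 intr=1.2600 cont=4.9619 V=4.9619[hold]; j=3 S=119.0724 intr=0.0000 cont=0.7370 V=0.7370[hold]; j=4 S=140.1287 intr=0.0000 cont=0.0000 V=0.0000[hold]  S*(4)=85.9762
k=3: j=0 S=79.2538 intr=23.1862 cont=21.8190 V=23.1862[EX]; j=1 S=93.2688 intr=9.1712 cont=9.8591 V=9.8591[hold]; j=2 S=109.7622 intr=0.0000 cont=2.5503 V=2.5503[hold]; j=3 S=129.1722 intr=0.0000 cont=0.3180 V=0.3180[hold]  S*(3)=79.2538
k=2: j=0 S=85.9762 intr=16.4638 cont=15.4785 V=16.4638[EX]; j=1 S=101.1800 intr=1.2600 cont=5.6702 V=5.6702[hold]; j=2 S=119.0724 intr=0.0000 cont=1.2771 V=1.2771[hold]  S*(2)=85.9762
k=1: j=0 S=93.2688 intr=9.1712 cont=10.2522 V=10.2522[hold]; j=1 S=109.7622 intr=0.0000 cont=3.1558 V=3.1558[hold]  S*(1)=-
k=0: j=0 S=101.1800 intr=1.2600 cont=6.1760 V=6.1760[hold]  S*(0)=-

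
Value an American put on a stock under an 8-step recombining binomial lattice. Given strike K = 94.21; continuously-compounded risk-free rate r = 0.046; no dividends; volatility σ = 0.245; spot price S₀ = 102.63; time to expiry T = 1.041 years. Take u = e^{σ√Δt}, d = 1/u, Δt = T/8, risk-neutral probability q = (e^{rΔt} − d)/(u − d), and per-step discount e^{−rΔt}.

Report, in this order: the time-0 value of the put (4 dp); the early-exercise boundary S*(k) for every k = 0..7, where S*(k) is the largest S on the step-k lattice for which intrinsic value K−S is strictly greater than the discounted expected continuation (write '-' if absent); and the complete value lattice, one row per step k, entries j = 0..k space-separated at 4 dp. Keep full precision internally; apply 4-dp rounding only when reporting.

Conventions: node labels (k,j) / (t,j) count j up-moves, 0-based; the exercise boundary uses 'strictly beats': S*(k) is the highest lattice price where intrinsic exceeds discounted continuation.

price = 4.9382
boundary = - - - - 72.0685 65.9725 72.0685 78.7277
tree:
4.9382
7.5422 2.5127
11.1890 4.1525 0.9783
16.0477 6.6865 1.7845 0.2208
22.1415 10.4240 3.2004 0.4551 0.0000
28.2375 15.5975 5.6121 0.9378 0.0000 0.0000
33.8178 22.1415 9.5391 1.9326 0.0000 0.0000 0.0000
38.9261 28.2375 15.4823 3.9828 0.0000 0.0000 0.0000 0.0000
43.6024 33.8178 22.1415 8.2078 0.0000 0.0000 0.0000 0.0000 0.0000

params: Δt=0.13012 u=1.09240 d=0.91541 q=0.51184 e^(-rΔt)=0.99403
t_8 payoffs: 43.6024 33.8178 22.1415 8.2078 0.0000 0.0000 0.0000 0.0000 0.0000
t_7: node(7,0) S=55.2839 payoff=38.9261 vs cont=38.3639 → 38.9261 [stop]  node(7,1) S=65.9725 payoff=28.2375 vs cont=27.6753 → 28.2375 [stop]  node(7,2) S=78.7277 payoff=15.4823 vs cont=14.9201 → 15.4823 [stop]  node(7,3) S=93.9490 payoff=0.2610 vs cont=3.9828 → 3.9828 [wait]  node(7,4) S=112.1132 payoff=0.0000 vs cont=0.0000 → 0.0000 [wait]  node(7,5) S=133.7892 payoff=0.0000 vs cont=0.0000 → 0.0000 [wait]  node(7,6) S=159.6562 payoff=0.0000 vs cont=0.0000 → 0.0000 [wait]  node(7,7) S=190.5243 payoff=0.0000 vs cont=0.0000 → 0.0000 [wait]  ⇒ S*(7)=78.7277
t_6: node(6,0) S=60.3922 payoff=33.8178 vs cont=33.2556 → 33.8178 [stop]  node(6,1) S=72.0685 payoff=22.1415 vs cont=21.5793 → 22.1415 [stop]  node(6,2) S=86.0022 payoff=8.2078 vs cont=9.5391 → 9.5391 [wait]  node(6,3) S=102.6300 payoff=0.0000 vs cont=1.9326 → 1.9326 [wait]  node(6,4) S=122.4726 payoff=0.0000 vs cont=0.0000 → 0.0000 [wait]  node(6,5) S=146.1516 payoff=0.0000 vs cont=0.0000 → 0.0000 [wait]  node(6,6) S=174.4086 payoff=0.0000 vs cont=0.0000 → 0.0000 [wait]  ⇒ S*(6)=72.0685
t_5: node(5,0) S=65.9725 payoff=28.2375 vs cont=27.6753 → 28.2375 [stop]  node(5,1) S=78.7277 payoff=15.4823 vs cont=15.5975 → 15.5975 [wait]  node(5,2) S=93.9490 payoff=0.2610 vs cont=5.6121 → 5.6121 [wait]  node(5,3) S=112.1132 payoff=0.0000 vs cont=0.9378 → 0.9378 [wait]  node(5,4) S=133.7892 payoff=0.0000 vs cont=0.0000 → 0.0000 [wait]  node(5,5) S=159.6562 payoff=0.0000 vs cont=0.0000 → 0.0000 [wait]  ⇒ S*(5)=65.9725
t_4: node(4,0) S=72.0685 payoff=22.1415 vs cont=21.6379 → 22.1415 [stop]  node(4,1) S=86.0022 payoff=8.2078 vs cont=10.4240 → 10.4240 [wait]  node(4,2) S=102.6300 payoff=0.0000 vs cont=3.2004 → 3.2004 [wait]  node(4,3) S=122.4726 payoff=0.0000 vs cont=0.4551 → 0.4551 [wait]  node(4,4) S=146.1516 payoff=0.0000 vs cont=0.0000 → 0.0000 [wait]  ⇒ S*(4)=72.0685
t_3: node(3,0) S=78.7277 payoff=15.4823 vs cont=16.0477 → 16.0477 [wait]  node(3,1) S=93.9490 payoff=0.2610 vs cont=6.6865 → 6.6865 [wait]  node(3,2) S=112.1132 payoff=0.0000 vs cont=1.7845 → 1.7845 [wait]  node(3,3) S=133.7892 payoff=0.0000 vs cont=0.2208 → 0.2208 [wait]  ⇒ S*(3)=-
t_2: node(2,0) S=86.0022 payoff=8.2078 vs cont=11.1890 → 11.1890 [wait]  node(2,1) S=102.6300 payoff=0.0000 vs cont=4.1525 → 4.1525 [wait]  node(2,2) S=122.4726 payoff=0.0000 vs cont=0.9783 → 0.9783 [wait]  ⇒ S*(2)=-
t_1: node(1,0) S=93.9490 payoff=0.2610 vs cont=7.5422 → 7.5422 [wait]  node(1,1) S=112.1132 payoff=0.0000 vs cont=2.5127 → 2.5127 [wait]  ⇒ S*(1)=-
t_0: node(0,0) S=102.6300 payoff=0.0000 vs cont=4.9382 → 4.9382 [wait]  ⇒ S*(0)=-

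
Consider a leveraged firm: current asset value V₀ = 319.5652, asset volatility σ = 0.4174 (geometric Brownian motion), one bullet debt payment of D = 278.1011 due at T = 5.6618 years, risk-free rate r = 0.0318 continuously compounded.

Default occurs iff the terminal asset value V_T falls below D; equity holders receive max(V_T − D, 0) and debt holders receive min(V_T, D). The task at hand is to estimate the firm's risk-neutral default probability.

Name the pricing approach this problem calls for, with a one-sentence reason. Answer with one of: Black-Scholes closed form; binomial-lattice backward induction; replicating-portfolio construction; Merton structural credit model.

framework: Merton structural credit model

Key observation: with the firm-asset dynamics (V₀ = 319.5652) and a single zero-coupon liability of face 278.1011 given, debt value, spread, and default probability all derive from the option view of the balance sheet.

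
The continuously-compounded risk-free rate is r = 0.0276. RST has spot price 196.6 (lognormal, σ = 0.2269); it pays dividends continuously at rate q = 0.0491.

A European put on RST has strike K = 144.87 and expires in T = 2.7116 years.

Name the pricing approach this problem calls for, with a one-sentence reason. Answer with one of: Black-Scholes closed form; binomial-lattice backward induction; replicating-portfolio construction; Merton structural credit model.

Key observation: a European-exercise option on RST struck at 144.87 — a GBM underlying with constant parameters — admits an analytic price: the data contain no early exercise, no discrete tree, no debt structure.

framework: Black-Scholes closed form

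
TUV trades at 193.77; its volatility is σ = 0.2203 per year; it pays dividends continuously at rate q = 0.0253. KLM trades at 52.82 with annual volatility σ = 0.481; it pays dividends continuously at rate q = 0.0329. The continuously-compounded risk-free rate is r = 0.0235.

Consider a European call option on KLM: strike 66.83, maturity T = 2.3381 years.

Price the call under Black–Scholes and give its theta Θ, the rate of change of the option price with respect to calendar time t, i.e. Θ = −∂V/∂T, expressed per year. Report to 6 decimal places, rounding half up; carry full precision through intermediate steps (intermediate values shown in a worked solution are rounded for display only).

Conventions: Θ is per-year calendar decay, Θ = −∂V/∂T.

σ√T = 0.481·√2.3381 = 0.735490
d₁ = (ln(S/K) + (r−q+σ²/2)T) / (σ√T) = (ln(52.82/66.83) + (0.0235−0.0329+0.481²/2)·2.3381) / 0.735490 = (-0.235262 + 0.248494) / 0.735490 = 0.017991
d₂ = d₁ − σ√T = 0.017991 − 0.735490 = -0.717499
e^{−rT} = 0.946537
e^{−qT} = 0.925961
N(d₁) = 0.507177,  N(d₂) = 0.236533
Call price V = S·e^{−qT}·N(d₁) − K·e^{−rT}·N(d₂) = 24.805645 − 14.962397 = 9.843248
φ(d₁) = (1/√(2π))·e^{−d₁²/2} = 0.398878
Θ = −S·e^{−qT}·φ(d₁)·σ/(2√T) + q·S·e^{−qT}·N(d₁) − r·K·e^{−rT}·N(d₂) = −3.068416 + 0.816106 − 0.351616 = -2.603927

price = 9.843248
Θ = -2.603927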